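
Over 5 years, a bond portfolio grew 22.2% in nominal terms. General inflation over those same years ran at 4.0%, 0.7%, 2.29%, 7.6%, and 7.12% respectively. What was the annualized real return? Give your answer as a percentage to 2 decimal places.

Cumulative inflation factor: 1.040 × 1.007 × 1.0229 × 1.076 × 1.0712 ≈ 1.23475.
Nominal growth factor: 1.22200. Real growth factor = 1.22200 / 1.23475 ≈ 0.98967.
Annualized: 0.98967^(1/5) − 1 ≈ -0.00207.

-0.21%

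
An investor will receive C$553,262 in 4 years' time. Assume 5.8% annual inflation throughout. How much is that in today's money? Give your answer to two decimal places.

Price-level factor over 4 years: (1 + 5.8%)^4 ≈ 1.2529757645.
Purchasing power today: C$553,262 divided by that factor.

C$441,558.42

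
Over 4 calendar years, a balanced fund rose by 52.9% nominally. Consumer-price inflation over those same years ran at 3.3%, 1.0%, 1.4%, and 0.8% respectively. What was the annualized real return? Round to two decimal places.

Cumulative inflation factor: 1.033 × 1.010 × 1.014 × 1.008 ≈ 1.06640.
Nominal growth factor: 1.52900. Real growth factor = 1.52900 / 1.06640 ≈ 1.43380.
Annualized: 1.43380^(1/4) − 1 ≈ 0.09426.

9.43%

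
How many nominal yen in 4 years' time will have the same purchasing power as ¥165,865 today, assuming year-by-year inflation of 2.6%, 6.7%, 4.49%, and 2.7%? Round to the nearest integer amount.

Cumulative price-level factor: 1.026 × 1.067 × 1.0449 × 1.027 ≈ 1.1747811055.
Multiplying ¥165,865 by the price-level factor gives the future nominal sum.

¥194,855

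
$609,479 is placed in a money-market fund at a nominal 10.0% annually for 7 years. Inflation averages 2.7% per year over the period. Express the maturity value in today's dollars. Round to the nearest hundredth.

$985,631.19

Nominal value at maturity: $609,479 × (1 + 10.0%)^7 ≈ $1,187,702.15.
Price-level factor over 7 years: (1 + 2.7%)^7 ≈ 1.2050168095.
Dividing the nominal maturity value by the price-level factor gives the value in today's money.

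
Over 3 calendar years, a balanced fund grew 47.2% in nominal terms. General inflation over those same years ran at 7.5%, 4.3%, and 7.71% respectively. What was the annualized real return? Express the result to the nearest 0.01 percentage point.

6.82%

Cumulative inflation factor: 1.075 × 1.043 × 1.0771 ≈ 1.20767.
Nominal growth factor: 1.47200. Real growth factor = 1.47200 / 1.20767 ≈ 1.21887.
Annualized: 1.21887^(1/3) − 1 ≈ 0.06820.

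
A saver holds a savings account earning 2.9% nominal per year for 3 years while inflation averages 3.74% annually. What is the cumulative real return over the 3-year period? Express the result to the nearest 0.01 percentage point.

The annual real rate is (1+2.9%)/(1+3.74%) − 1 = -0.8097%.
Compounded over 3 years: (1 + -0.008097)^3 − 1 ≈ -0.02410.

-2.41%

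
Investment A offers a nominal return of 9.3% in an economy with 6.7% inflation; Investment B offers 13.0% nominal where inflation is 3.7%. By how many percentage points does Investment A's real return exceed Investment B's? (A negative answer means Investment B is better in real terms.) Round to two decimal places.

Investment A real return: 1.093/1.067 − 1 = 2.437%.
Investment B real return: 1.130/1.037 − 1 = 8.968%.
Difference: 2.437 − 8.968 = -6.531 pp.

-6.53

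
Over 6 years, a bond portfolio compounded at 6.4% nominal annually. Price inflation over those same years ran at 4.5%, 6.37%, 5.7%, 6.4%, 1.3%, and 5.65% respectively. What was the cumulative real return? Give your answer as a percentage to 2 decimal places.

8.45%

Cumulative inflation factor: 1.045 × 1.0637 × 1.057 × 1.064 × 1.013 × 1.0565 ≈ 1.33792.
Nominal growth factor: 1.45094. Real growth factor = 1.45094 / 1.33792 ≈ 1.08447.
Total real return ≈ 8.4473%.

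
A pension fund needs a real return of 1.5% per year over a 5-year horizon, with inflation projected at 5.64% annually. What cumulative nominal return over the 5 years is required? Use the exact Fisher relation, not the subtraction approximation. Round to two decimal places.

41.73%

Required annual nominal rate: (1+1.5%)(1+5.64%) − 1 = 7.2246%.
Cumulative over 5 years: (1 + 0.072246)^5 − 1 ≈ 0.41733.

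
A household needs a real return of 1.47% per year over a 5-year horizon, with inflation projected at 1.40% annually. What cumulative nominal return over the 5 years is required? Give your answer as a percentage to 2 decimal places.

15.31%

Required annual nominal rate: (1+1.47%)(1+1.40%) − 1 = 2.89058%.
Cumulative over 5 years: (1 + 0.0289058)^5 − 1 ≈ 0.15313.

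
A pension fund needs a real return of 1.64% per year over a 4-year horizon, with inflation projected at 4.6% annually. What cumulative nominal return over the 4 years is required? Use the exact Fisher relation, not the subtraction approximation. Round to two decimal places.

Required annual nominal rate: (1+1.64%)(1+4.6%) − 1 = 6.31544%.
Cumulative over 4 years: (1 + 0.0631544)^4 − 1 ≈ 0.27757.

27.76%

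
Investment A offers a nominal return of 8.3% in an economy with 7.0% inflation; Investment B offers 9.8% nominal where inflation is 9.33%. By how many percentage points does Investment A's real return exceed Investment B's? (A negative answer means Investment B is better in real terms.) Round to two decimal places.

0.79

Investment A real return: 1.083/1.070 − 1 = 1.215%.
Investment B real return: 1.098/1.0933 − 1 = 0.430%.
Difference: 1.215 − 0.430 = 0.785 pp.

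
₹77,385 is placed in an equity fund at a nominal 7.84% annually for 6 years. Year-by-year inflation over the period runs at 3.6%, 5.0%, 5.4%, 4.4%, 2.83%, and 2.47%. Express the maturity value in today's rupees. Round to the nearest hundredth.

Nominal value at maturity: ₹77,385 × (1 + 7.84%)^6 ≈ ₹121,712.75.
Price-level factor over 6 years: 1.036 × 1.050 × 1.054 × 1.044 × 1.0283 × 1.0247 ≈ 1.2612661378.
Dividing the nominal maturity value by the price-level factor gives the value in today's money.

₹96,500.45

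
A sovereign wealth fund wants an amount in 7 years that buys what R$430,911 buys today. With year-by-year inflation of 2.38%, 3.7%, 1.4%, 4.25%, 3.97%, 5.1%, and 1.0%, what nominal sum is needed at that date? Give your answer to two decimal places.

Cumulative price-level factor: 1.0238 × 1.037 × 1.014 × 1.0425 × 1.0397 × 1.051 × 1.010 ≈ 1.2386255493.
Multiplying R$430,911 by the price-level factor gives the future nominal sum.

R$533,737.37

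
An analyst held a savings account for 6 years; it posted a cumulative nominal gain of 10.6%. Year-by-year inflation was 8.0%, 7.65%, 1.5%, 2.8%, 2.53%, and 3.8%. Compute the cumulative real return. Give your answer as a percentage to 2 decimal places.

-14.33%

Cumulative inflation factor: 1.080 × 1.0765 × 1.015 × 1.028 × 1.0253 × 1.038 ≈ 1.29106.
Nominal growth factor: 1.10600. Real growth factor = 1.10600 / 1.29106 ≈ 0.85666.
Total real return ≈ -14.3337%.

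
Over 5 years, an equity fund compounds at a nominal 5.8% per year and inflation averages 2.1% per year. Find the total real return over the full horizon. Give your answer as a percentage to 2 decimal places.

The annual real rate is (1+5.8%)/(1+2.1%) − 1 = 3.6239%.
Compounded over 5 years: (1 + 0.036239)^5 − 1 ≈ 0.19481.

19.48%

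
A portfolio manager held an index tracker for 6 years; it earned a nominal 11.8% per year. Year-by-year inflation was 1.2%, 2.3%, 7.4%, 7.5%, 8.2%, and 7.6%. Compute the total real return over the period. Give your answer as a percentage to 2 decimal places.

40.33%

Cumulative inflation factor: 1.012 × 1.023 × 1.074 × 1.075 × 1.082 × 1.076 ≈ 1.39158.
Nominal growth factor: 1.95277. Real growth factor = 1.95277 / 1.39158 ≈ 1.40327.
Total real return ≈ 40.3274%.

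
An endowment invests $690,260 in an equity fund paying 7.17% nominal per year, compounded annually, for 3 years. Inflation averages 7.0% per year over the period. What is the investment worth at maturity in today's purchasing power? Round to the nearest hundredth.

$693,555.25

Nominal value at maturity: $690,260 × (1 + 7.17%)^3 ≈ $849,635.01.
Price-level factor over 3 years: (1 + 7.0%)^3 = 1.225043.
The maturity value deflated by that factor is the answer in today's purchasing power.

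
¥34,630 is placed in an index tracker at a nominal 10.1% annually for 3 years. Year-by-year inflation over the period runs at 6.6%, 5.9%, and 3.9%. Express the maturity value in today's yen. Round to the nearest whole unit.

¥39,404

Nominal value at maturity: ¥34,630 × (1 + 10.1%)^3 ≈ ¥46,218.
Price-level factor over 3 years: 1.066 × 1.059 × 1.039 = 1.172920866.
Dividing the nominal maturity value by the price-level factor gives the value in today's money.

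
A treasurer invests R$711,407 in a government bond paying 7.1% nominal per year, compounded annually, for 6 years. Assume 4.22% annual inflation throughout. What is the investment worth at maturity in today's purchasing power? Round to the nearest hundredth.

Nominal value at maturity: R$711,407 × (1 + 7.1%)^6 ≈ R$1,073,630.79.
Price-level factor over 6 years: (1 + 4.22%)^6 ≈ 1.2814640085.
The maturity value deflated by that factor is the answer in today's purchasing power.

R$837,815.80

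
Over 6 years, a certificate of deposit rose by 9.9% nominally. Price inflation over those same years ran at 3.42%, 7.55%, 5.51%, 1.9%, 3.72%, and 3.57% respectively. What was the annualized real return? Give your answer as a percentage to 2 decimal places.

Cumulative inflation factor: 1.0342 × 1.0755 × 1.0551 × 1.019 × 1.0372 × 1.0357 ≈ 1.28463.
Nominal growth factor: 1.09900. Real growth factor = 1.09900 / 1.28463 ≈ 0.85550.
Annualized: 0.85550^(1/6) − 1 ≈ -0.02568.

-2.57%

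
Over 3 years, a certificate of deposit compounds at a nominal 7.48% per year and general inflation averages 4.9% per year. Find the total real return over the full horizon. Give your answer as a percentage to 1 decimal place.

The annual real rate is (1+7.48%)/(1+4.9%) − 1 = 2.4595%.
Compounded over 3 years: (1 + 0.024595)^3 − 1 ≈ 0.07561.

7.6%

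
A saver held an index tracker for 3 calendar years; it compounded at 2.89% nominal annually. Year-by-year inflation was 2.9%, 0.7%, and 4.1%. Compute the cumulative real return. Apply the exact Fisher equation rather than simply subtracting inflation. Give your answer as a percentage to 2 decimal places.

0.98%

Cumulative inflation factor: 1.029 × 1.007 × 1.041 ≈ 1.07869.
Nominal growth factor: 1.08923. Real growth factor = 1.08923 / 1.07869 ≈ 1.00977.
Total real return ≈ 0.9773%.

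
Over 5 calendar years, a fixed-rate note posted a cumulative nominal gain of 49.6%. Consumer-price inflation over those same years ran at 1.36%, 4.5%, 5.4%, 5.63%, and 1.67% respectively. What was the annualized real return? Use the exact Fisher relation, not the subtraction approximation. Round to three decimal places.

4.526%

Cumulative inflation factor: 1.0136 × 1.045 × 1.054 × 1.0563 × 1.0167 ≈ 1.19896.
Nominal growth factor: 1.49600. Real growth factor = 1.49600 / 1.19896 ≈ 1.24775.
Annualized: 1.24775^(1/5) − 1 ≈ 0.04526.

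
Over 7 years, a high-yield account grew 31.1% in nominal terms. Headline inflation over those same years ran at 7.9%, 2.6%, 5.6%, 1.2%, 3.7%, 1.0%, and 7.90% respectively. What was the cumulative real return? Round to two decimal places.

-1.95%

Cumulative inflation factor: 1.079 × 1.026 × 1.056 × 1.012 × 1.037 × 1.010 × 1.0790 ≈ 1.33701.
Nominal growth factor: 1.31100. Real growth factor = 1.31100 / 1.33701 ≈ 0.98055.
Total real return ≈ -1.9454%.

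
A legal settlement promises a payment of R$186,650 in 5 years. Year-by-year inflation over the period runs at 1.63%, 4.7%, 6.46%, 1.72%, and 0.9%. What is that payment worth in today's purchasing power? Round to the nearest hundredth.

R$160,537.10

Price-level factor over 5 years: 1.0163 × 1.047 × 1.0646 × 1.0172 × 1.009 ≈ 1.1626596132.
Purchasing power today: R$186,650 divided by that factor.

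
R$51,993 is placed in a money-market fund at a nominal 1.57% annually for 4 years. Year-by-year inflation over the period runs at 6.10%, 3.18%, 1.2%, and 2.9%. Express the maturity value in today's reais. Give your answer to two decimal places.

R$48,540.01

Nominal value at maturity: R$51,993 × (1 + 1.57%)^4 ≈ R$55,335.86.
Price-level factor over 4 years: 1.0610 × 1.0318 × 1.012 × 1.029 ≈ 1.1400051013.
The maturity value deflated by that factor is the answer in today's purchasing power.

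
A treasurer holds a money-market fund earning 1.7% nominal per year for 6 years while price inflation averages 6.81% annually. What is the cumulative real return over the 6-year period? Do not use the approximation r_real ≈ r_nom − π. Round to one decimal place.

The annual real rate is (1+1.7%)/(1+6.81%) − 1 = -4.7842%.
Compounded over 6 years: (1 + -0.047842)^6 − 1 ≈ -0.25483.

-25.5%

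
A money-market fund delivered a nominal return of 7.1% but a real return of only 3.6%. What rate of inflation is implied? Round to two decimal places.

From (1+r_nom) = (1+r_real)(1+π), we get 1+π = (1 + 7.1%)/(1 + 3.6%) = 1.071/1.036 ≈ 1.03378.
So π ≈ 3.3784%.

3.38%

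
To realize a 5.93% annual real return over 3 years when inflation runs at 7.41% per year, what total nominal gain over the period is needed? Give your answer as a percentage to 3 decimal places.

47.296%

Required annual nominal rate: (1+5.93%)(1+7.41%) − 1 = 13.779413%.
Cumulative over 3 years: (1 + 0.13779413)^3 − 1 ≈ 0.47296.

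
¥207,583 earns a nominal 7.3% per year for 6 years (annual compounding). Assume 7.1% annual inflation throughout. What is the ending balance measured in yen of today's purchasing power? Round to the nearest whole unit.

Nominal value at maturity: ¥207,583 × (1 + 7.3%)^6 ≈ ¥316,804.
Price-level factor over 6 years: (1 + 7.1%)^6 ≈ 1.5091653487.
The maturity value deflated by that factor is the answer in today's purchasing power.

¥209,920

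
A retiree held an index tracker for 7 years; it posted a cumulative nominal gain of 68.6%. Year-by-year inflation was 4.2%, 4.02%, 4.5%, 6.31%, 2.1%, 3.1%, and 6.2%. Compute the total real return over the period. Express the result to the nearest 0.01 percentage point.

25.25%

Cumulative inflation factor: 1.042 × 1.0402 × 1.045 × 1.0631 × 1.021 × 1.031 × 1.062 ≈ 1.34612.
Nominal growth factor: 1.68600. Real growth factor = 1.68600 / 1.34612 ≈ 1.25249.
Total real return ≈ 25.2488%.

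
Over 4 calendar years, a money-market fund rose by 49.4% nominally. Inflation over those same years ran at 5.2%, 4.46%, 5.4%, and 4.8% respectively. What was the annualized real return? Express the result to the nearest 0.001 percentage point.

Cumulative inflation factor: 1.052 × 1.0446 × 1.054 × 1.048 ≈ 1.21386.
Nominal growth factor: 1.49400. Real growth factor = 1.49400 / 1.21386 ≈ 1.23079.
Annualized: 1.23079^(1/4) − 1 ≈ 0.05328.

5.328%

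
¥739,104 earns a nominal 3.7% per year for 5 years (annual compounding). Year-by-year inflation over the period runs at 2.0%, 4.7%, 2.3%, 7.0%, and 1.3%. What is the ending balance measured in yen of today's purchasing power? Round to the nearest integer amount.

¥748,486

Nominal value at maturity: ¥739,104 × (1 + 3.7%)^5 ≈ ¥886,338.
Price-level factor over 5 years: 1.020 × 1.047 × 1.023 × 1.070 × 1.013 ≈ 1.1841745148.
The maturity value deflated by that factor is the answer in today's purchasing power.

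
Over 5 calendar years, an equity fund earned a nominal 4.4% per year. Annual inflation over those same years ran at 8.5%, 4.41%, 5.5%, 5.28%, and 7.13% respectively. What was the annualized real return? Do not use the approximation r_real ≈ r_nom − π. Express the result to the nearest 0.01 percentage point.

Cumulative inflation factor: 1.085 × 1.0441 × 1.055 × 1.0528 × 1.0713 ≈ 1.34797.
Nominal growth factor: 1.24023. Real growth factor = 1.24023 / 1.34797 ≈ 0.92007.
Annualized: 0.92007^(1/5) − 1 ≈ -0.01652.

-1.65%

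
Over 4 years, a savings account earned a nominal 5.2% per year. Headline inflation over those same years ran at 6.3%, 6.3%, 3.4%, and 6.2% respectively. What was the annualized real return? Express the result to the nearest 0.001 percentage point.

-0.325%

Cumulative inflation factor: 1.063 × 1.063 × 1.034 × 1.062 ≈ 1.24083.
Nominal growth factor: 1.22479. Real growth factor = 1.22479 / 1.24083 ≈ 0.98708.
Annualized: 0.98708^(1/4) − 1 ≈ -0.00325.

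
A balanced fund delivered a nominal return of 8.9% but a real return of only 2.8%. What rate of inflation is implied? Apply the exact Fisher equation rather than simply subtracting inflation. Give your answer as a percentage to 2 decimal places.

5.93%

From (1+r_nom) = (1+r_real)(1+π), we get 1+π = (1 + 8.9%)/(1 + 2.8%) = 1.089/1.028 ≈ 1.05934.
So π ≈ 5.9339%.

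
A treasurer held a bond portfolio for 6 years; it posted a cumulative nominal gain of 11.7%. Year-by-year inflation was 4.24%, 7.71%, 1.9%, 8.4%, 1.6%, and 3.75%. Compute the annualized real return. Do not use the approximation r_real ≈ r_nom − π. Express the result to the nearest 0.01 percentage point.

Cumulative inflation factor: 1.0424 × 1.0771 × 1.019 × 1.084 × 1.016 × 1.0375 ≈ 1.30730.
Nominal growth factor: 1.11700. Real growth factor = 1.11700 / 1.30730 ≈ 0.85443.
Annualized: 0.85443^(1/6) − 1 ≈ -0.02588.

-2.59%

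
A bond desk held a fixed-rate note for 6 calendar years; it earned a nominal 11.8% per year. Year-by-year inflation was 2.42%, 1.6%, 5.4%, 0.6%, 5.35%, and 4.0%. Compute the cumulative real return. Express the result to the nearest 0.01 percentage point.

Cumulative inflation factor: 1.0242 × 1.016 × 1.054 × 1.006 × 1.0535 × 1.040 ≈ 1.20888.
Nominal growth factor: 1.95277. Real growth factor = 1.95277 / 1.20888 ≈ 1.61535.
Total real return ≈ 61.5347%.

61.53%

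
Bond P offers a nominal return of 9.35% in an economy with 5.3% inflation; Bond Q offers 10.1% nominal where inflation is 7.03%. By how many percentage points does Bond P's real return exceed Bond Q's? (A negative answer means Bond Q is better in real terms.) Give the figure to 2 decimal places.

Bond P real return: 1.0935/1.053 − 1 = 3.846%.
Bond Q real return: 1.101/1.0703 − 1 = 2.868%.
Difference: 3.846 − 2.868 = 0.978 pp.

0.98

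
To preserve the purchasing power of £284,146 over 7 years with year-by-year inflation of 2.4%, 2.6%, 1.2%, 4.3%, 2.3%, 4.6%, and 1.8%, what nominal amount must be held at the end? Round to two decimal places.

£343,248.61

Cumulative price-level factor: 1.024 × 1.026 × 1.012 × 1.043 × 1.023 × 1.046 × 1.018 ≈ 1.2080008353.
Multiplying £284,146 by the price-level factor gives the future nominal sum.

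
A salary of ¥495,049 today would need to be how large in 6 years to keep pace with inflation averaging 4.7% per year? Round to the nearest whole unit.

¥652,121

Cumulative price-level factor: (1+4.7%)^6 ≈ 1.3172860421.
Multiplying ¥495,049 by the price-level factor gives the future nominal sum.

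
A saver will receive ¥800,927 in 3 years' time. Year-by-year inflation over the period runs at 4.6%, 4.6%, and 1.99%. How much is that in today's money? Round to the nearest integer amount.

Price-level factor over 3 years: 1.046 × 1.046 × 1.0199 = 1.1158889084.
Purchasing power today: ¥800,927 divided by that factor.

¥717,748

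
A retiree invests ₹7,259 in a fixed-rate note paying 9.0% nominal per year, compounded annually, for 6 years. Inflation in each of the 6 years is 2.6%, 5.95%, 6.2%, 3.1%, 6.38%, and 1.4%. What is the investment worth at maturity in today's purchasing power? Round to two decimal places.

₹9,482.14

Nominal value at maturity: ₹7,259 × (1 + 9.0%)^6 ≈ ₹12,174.07.
Price-level factor over 6 years: 1.026 × 1.0595 × 1.062 × 1.031 × 1.0638 × 1.014 ≈ 1.2838948146.
Dividing the nominal maturity value by the price-level factor gives the value in today's money.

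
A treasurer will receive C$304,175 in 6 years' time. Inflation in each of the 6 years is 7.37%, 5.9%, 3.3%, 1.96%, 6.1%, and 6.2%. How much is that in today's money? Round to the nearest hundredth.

C$225,410.71

Price-level factor over 6 years: 1.0737 × 1.059 × 1.033 × 1.0196 × 1.061 × 1.062 ≈ 1.3494256537.
Purchasing power today: C$304,175 divided by that factor.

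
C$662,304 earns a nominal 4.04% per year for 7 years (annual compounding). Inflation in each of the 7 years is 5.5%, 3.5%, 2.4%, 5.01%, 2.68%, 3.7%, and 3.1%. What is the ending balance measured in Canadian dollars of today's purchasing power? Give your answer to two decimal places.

C$677,974.06

Nominal value at maturity: C$662,304 × (1 + 4.04%)^7 ≈ C$873,896.06.
Price-level factor over 7 years: 1.055 × 1.035 × 1.024 × 1.0501 × 1.0268 × 1.037 × 1.031 ≈ 1.2889815653.
Dividing the nominal maturity value by the price-level factor gives the value in today's money.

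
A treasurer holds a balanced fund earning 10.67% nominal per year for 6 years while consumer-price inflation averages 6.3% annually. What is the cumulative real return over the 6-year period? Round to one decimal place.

The annual real rate is (1+10.67%)/(1+6.3%) − 1 = 4.1110%.
Compounded over 6 years: (1 + 0.041110)^6 − 1 ≈ 0.27344.

27.3%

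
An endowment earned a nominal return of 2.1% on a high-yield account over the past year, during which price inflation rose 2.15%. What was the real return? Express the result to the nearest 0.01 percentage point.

Real return via the Fisher equation: (1 + 2.1%)/(1 + 2.15%) − 1 = 1.021/1.0215 − 1 ≈ -0.00049.

-0.05%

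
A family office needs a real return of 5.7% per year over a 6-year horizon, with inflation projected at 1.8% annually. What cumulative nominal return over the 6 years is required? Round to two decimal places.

Required annual nominal rate: (1+5.7%)(1+1.8%) − 1 = 7.6026%.
Cumulative over 6 years: (1 + 0.076026)^6 − 1 ≈ 0.55216.

55.22%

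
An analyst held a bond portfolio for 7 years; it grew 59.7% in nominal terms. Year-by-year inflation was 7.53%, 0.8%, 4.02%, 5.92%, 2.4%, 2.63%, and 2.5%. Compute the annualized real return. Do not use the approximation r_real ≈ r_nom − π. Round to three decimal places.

3.138%

Cumulative inflation factor: 1.0753 × 1.008 × 1.0402 × 1.0592 × 1.024 × 1.0263 × 1.025 ≈ 1.28642.
Nominal growth factor: 1.59700. Real growth factor = 1.59700 / 1.28642 ≈ 1.24143.
Annualized: 1.24143^(1/7) − 1 ≈ 0.03138.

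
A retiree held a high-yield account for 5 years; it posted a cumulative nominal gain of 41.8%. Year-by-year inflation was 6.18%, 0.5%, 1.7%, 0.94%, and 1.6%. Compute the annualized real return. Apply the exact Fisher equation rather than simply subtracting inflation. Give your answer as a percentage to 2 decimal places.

Cumulative inflation factor: 1.0618 × 1.005 × 1.017 × 1.0094 × 1.016 ≈ 1.11298.
Nominal growth factor: 1.41800. Real growth factor = 1.41800 / 1.11298 ≈ 1.27406.
Annualized: 1.27406^(1/5) − 1 ≈ 0.04963.

4.96%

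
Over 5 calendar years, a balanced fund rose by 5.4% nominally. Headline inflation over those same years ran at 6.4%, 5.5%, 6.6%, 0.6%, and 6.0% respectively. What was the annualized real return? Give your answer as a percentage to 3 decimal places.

-3.751%

Cumulative inflation factor: 1.064 × 1.055 × 1.066 × 1.006 × 1.060 ≈ 1.27601.
Nominal growth factor: 1.05400. Real growth factor = 1.05400 / 1.27601 ≈ 0.82601.
Annualized: 0.82601^(1/5) − 1 ≈ -0.03751.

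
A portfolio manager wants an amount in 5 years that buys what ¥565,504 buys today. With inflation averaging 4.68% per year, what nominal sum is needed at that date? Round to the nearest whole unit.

Cumulative price-level factor: (1+4.68%)^5 ≈ 1.2569516426.
Multiplying ¥565,504 by the price-level factor gives the future nominal sum.

¥710,811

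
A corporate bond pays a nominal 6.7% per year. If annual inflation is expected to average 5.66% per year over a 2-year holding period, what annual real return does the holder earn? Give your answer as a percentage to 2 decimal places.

With constant rates the annual real return is the same each year: (1+6.7%)/(1+5.66%) − 1 = 0.00984.

0.98%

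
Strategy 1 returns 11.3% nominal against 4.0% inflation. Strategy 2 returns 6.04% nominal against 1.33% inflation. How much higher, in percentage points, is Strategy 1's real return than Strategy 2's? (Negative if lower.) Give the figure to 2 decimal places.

Strategy 1 real return: 1.113/1.040 − 1 = 7.019%.
Strategy 2 real return: 1.0604/1.0133 − 1 = 4.648%.
Difference: 7.019 − 4.648 = 2.371 pp.

2.37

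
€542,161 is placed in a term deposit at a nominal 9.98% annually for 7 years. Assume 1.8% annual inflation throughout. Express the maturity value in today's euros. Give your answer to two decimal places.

Nominal value at maturity: €542,161 × (1 + 9.98%)^7 ≈ €1,055,174.49.
Price-level factor over 7 years: (1 + 1.8%)^7 ≈ 1.1330118341.
The maturity value deflated by that factor is the answer in today's purchasing power.

€931,300.50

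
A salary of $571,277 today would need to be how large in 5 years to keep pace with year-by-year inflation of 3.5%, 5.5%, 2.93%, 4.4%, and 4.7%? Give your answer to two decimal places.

$701,824.79

Cumulative price-level factor: 1.035 × 1.055 × 1.0293 × 1.044 × 1.047 ≈ 1.2285192404.
The nominal amount required is $571,277 scaled up by that factor.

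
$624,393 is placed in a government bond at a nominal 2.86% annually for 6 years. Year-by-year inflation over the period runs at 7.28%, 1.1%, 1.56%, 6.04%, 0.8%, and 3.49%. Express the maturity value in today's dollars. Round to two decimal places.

$606,898.26

Nominal value at maturity: $624,393 × (1 + 2.86%)^6 ≈ $739,498.24.
Price-level factor over 6 years: 1.0728 × 1.011 × 1.0156 × 1.0604 × 1.008 × 1.0349 ≈ 1.2184879839.
The maturity value deflated by that factor is the answer in today's purchasing power.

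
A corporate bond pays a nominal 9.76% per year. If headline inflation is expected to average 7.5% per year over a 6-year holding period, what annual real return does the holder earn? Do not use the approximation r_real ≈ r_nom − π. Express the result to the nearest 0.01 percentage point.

With constant rates the annual real return is the same each year: (1+9.76%)/(1+7.5%) − 1 = 0.02102.

2.10%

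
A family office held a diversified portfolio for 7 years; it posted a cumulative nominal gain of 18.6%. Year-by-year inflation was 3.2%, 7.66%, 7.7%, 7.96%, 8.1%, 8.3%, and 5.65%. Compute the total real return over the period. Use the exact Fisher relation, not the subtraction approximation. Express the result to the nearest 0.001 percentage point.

Cumulative inflation factor: 1.032 × 1.0766 × 1.077 × 1.0796 × 1.081 × 1.083 × 1.0565 ≈ 1.59785.
Nominal growth factor: 1.18600. Real growth factor = 1.18600 / 1.59785 ≈ 0.74225.
Total real return ≈ -25.7753%.

-25.775%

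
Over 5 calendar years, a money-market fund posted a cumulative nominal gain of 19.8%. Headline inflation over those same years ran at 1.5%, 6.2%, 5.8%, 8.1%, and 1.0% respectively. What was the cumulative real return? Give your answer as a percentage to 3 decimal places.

-3.787%

Cumulative inflation factor: 1.015 × 1.062 × 1.058 × 1.081 × 1.010 ≈ 1.24515.
Nominal growth factor: 1.19800. Real growth factor = 1.19800 / 1.24515 ≈ 0.96213.
Total real return ≈ -3.7871%.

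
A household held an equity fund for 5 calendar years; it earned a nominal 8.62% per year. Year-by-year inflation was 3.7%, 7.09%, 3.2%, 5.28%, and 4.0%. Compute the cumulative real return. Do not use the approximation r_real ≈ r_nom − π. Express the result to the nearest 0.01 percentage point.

20.49%

Cumulative inflation factor: 1.037 × 1.0709 × 1.032 × 1.0528 × 1.040 ≈ 1.25483.
Nominal growth factor: 1.51199. Real growth factor = 1.51199 / 1.25483 ≈ 1.20493.
Total real return ≈ 20.4932%.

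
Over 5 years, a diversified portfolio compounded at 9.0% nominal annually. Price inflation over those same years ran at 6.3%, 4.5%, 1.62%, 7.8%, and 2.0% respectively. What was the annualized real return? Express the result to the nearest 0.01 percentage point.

4.39%

Cumulative inflation factor: 1.063 × 1.045 × 1.0162 × 1.078 × 1.020 ≈ 1.24122.
Nominal growth factor: 1.53862. Real growth factor = 1.53862 / 1.24122 ≈ 1.23961.
Annualized: 1.23961^(1/5) − 1 ≈ 0.04390.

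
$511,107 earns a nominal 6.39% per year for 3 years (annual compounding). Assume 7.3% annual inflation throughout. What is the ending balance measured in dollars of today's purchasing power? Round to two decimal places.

Nominal value at maturity: $511,107 × (1 + 6.39%)^3 ≈ $615,480.44.
Price-level factor over 3 years: (1 + 7.3%)^3 = 1.235376017.
Dividing the nominal maturity value by the price-level factor gives the value in today's money.

$498,213.04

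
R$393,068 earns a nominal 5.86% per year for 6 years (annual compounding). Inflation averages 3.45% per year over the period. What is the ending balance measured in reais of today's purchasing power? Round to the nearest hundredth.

Nominal value at maturity: R$393,068 × (1 + 5.86%)^6 ≈ R$553,170.52.
Price-level factor over 6 years: (1 + 3.45%)^6 ≈ 1.2256965679.
Dividing the nominal maturity value by the price-level factor gives the value in today's money.

R$451,311.14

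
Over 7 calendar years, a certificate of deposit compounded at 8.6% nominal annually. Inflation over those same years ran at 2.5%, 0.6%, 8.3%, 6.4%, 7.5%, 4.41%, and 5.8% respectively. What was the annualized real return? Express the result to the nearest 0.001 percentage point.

3.388%

Cumulative inflation factor: 1.025 × 1.006 × 1.083 × 1.064 × 1.075 × 1.0441 × 1.058 ≈ 1.41100.
Nominal growth factor: 1.78159. Real growth factor = 1.78159 / 1.41100 ≈ 1.26264.
Annualized: 1.26264^(1/7) − 1 ≈ 0.03388.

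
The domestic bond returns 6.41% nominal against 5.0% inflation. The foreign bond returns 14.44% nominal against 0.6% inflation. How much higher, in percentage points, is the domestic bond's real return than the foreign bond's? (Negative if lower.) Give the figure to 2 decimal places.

The domestic bond real return: 1.0641/1.050 − 1 = 1.343%.
The foreign bond real return: 1.1444/1.006 − 1 = 13.757%.
Difference: 1.343 − 13.757 = -12.414 pp.

-12.41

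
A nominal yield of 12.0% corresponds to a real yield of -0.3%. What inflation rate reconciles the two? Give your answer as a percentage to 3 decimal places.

12.337%

From (1+r_nom) = (1+r_real)(1+π), we get 1+π = (1 + 12.0%)/(1 − 0.3%) = 1.120/0.997 ≈ 1.12337.
So π ≈ 12.3370%.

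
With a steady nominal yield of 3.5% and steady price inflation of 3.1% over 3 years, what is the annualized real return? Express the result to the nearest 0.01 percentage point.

With constant rates the annual real return is the same each year: (1+3.5%)/(1+3.1%) − 1 = 0.00388.

0.39%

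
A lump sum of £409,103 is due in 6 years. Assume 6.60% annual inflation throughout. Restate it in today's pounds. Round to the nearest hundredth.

Price-level factor over 6 years: (1 + 6.60%)^6 ≈ 1.4673821377.
Purchasing power today: £409,103 divided by that factor.

£278,797.86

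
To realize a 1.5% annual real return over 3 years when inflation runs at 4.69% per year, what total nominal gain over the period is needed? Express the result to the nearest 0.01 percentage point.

Required annual nominal rate: (1+1.5%)(1+4.69%) − 1 = 6.26035%.
Cumulative over 3 years: (1 + 0.0626035)^3 − 1 ≈ 0.19981.

19.98%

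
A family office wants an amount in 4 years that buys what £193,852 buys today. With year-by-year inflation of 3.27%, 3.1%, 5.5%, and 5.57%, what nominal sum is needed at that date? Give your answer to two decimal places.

Cumulative price-level factor: 1.0327 × 1.031 × 1.055 × 1.0557 ≈ 1.1858392570.
Multiplying £193,852 by the price-level factor gives the future nominal sum.

£229,877.31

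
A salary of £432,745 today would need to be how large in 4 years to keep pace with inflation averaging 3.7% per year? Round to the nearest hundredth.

Cumulative price-level factor: (1+3.7%)^4 ≈ 1.1564184862.
The nominal amount required is £432,745 scaled up by that factor.

£500,434.32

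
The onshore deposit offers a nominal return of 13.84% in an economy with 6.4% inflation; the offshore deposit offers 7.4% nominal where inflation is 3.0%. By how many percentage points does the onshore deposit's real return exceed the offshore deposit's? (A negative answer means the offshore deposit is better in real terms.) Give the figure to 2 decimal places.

The onshore deposit real return: 1.1384/1.064 − 1 = 6.992%.
The offshore deposit real return: 1.074/1.030 − 1 = 4.272%.
Difference: 6.992 − 4.272 = 2.720 pp.

2.72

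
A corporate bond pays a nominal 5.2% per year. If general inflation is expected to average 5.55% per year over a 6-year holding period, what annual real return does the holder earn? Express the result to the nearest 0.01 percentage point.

-0.33%

With constant rates the annual real return is the same each year: (1+5.2%)/(1+5.55%) − 1 = -0.00332.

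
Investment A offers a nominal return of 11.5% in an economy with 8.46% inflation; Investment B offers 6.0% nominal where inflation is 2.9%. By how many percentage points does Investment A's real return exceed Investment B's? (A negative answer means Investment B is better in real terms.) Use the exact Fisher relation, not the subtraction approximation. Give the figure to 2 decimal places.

Investment A real return: 1.115/1.0846 − 1 = 2.803%.
Investment B real return: 1.060/1.029 − 1 = 3.013%.
Difference: 2.803 − 3.013 = -0.210 pp.

-0.21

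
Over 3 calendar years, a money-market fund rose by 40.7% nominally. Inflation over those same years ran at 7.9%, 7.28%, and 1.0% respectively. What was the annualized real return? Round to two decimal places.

Cumulative inflation factor: 1.079 × 1.0728 × 1.010 ≈ 1.16913.
Nominal growth factor: 1.40700. Real growth factor = 1.40700 / 1.16913 ≈ 1.20346.
Annualized: 1.20346^(1/3) − 1 ≈ 0.06368.

6.37%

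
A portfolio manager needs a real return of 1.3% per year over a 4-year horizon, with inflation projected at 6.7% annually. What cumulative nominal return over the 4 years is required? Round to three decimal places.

36.488%

Required annual nominal rate: (1+1.3%)(1+6.7%) − 1 = 8.0871%.
Cumulative over 4 years: (1 + 0.080871)^4 − 1 ≈ 0.36488.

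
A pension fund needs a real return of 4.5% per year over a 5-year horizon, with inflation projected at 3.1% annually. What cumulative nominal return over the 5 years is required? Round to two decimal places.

Required annual nominal rate: (1+4.5%)(1+3.1%) − 1 = 7.7395%.
Cumulative over 5 years: (1 + 0.077395)^5 − 1 ≈ 0.45169.

45.17%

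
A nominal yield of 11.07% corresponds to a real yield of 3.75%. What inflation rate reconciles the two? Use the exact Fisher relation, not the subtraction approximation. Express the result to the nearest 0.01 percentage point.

From (1+r_nom) = (1+r_real)(1+π), we get 1+π = (1 + 11.07%)/(1 + 3.75%) = 1.1107/1.0375 ≈ 1.07055.
So π ≈ 7.0554%.

7.06%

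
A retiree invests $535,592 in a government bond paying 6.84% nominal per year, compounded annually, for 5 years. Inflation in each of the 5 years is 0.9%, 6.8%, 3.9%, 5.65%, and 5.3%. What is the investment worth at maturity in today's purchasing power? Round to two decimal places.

$598,587.49

Nominal value at maturity: $535,592 × (1 + 6.84%)^5 ≈ $745,595.84.
Price-level factor over 5 years: 1.009 × 1.068 × 1.039 × 1.0565 × 1.053 ≈ 1.2455920826.
The maturity value deflated by that factor is the answer in today's purchasing power.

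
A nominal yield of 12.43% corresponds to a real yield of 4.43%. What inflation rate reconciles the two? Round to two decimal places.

7.66%

From (1+r_nom) = (1+r_real)(1+π), we get 1+π = (1 + 12.43%)/(1 + 4.43%) = 1.1243/1.0443 ≈ 1.07661.
So π ≈ 7.6606%.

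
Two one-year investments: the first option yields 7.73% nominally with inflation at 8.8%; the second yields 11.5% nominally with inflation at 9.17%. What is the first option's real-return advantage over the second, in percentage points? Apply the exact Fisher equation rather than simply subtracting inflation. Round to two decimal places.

The first option real return: 1.0773/1.088 − 1 = -0.983%.
The second real return: 1.115/1.0917 − 1 = 2.134%.
Difference: -0.983 − 2.134 = -3.117 pp.

-3.12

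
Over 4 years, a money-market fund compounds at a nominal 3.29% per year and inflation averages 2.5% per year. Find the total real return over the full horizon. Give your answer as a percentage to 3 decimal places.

The annual real rate is (1+3.29%)/(1+2.5%) − 1 = 0.7707%.
Compounded over 4 years: (1 + 0.007707)^4 − 1 ≈ 0.03119.

3.119%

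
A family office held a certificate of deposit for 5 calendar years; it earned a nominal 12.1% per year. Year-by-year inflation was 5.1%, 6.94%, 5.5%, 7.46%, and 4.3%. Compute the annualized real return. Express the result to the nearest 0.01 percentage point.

5.90%

Cumulative inflation factor: 1.051 × 1.0694 × 1.055 × 1.0746 × 1.043 ≈ 1.32900.
Nominal growth factor: 1.77022. Real growth factor = 1.77022 / 1.32900 ≈ 1.33199.
Annualized: 1.33199^(1/5) − 1 ≈ 0.05901.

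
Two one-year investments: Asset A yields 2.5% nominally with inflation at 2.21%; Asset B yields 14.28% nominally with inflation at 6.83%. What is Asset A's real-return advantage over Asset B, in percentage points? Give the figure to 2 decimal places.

Asset A real return: 1.025/1.0221 − 1 = 0.284%.
Asset B real return: 1.1428/1.0683 − 1 = 6.974%.
Difference: 0.284 − 6.974 = -6.690 pp.

-6.69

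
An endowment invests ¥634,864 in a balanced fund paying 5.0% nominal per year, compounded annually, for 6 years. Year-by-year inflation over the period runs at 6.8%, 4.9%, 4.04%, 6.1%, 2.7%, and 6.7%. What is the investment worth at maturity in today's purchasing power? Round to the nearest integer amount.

Nominal value at maturity: ¥634,864 × (1 + 5.0%)^6 ≈ ¥850,778.
Price-level factor over 6 years: 1.068 × 1.049 × 1.0404 × 1.061 × 1.027 × 1.067 ≈ 1.3551810850.
The maturity value deflated by that factor is the answer in today's purchasing power.

¥627,797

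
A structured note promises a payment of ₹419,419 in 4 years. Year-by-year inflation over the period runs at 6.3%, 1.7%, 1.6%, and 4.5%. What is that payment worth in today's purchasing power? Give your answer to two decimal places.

Price-level factor over 4 years: 1.063 × 1.017 × 1.016 × 1.045 ≈ 1.1477947021.
Purchasing power today: ₹419,419 divided by that factor.

₹365,412.91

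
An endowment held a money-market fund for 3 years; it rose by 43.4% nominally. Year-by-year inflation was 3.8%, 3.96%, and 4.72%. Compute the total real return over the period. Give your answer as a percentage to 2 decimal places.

Cumulative inflation factor: 1.038 × 1.0396 × 1.0472 ≈ 1.13004.
Nominal growth factor: 1.43400. Real growth factor = 1.43400 / 1.13004 ≈ 1.26898.
Total real return ≈ 26.8983%.

26.90%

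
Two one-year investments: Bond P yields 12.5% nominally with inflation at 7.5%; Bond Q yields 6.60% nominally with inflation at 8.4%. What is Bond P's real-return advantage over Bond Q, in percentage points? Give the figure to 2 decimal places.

6.31

Bond P real return: 1.125/1.075 − 1 = 4.651%.
Bond Q real return: 1.0660/1.084 − 1 = -1.661%.
Difference: 4.651 − (-1.661) = 6.312 pp.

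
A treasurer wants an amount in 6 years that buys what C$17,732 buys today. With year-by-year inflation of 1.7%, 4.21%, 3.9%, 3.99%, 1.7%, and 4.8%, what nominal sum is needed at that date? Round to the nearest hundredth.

Cumulative price-level factor: 1.017 × 1.0421 × 1.039 × 1.0399 × 1.017 × 1.048 ≈ 1.2204492087.
The nominal amount required is C$17,732 scaled up by that factor.

C$21,641.01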